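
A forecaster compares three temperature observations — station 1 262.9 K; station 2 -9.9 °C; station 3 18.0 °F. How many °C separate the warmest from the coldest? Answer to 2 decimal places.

station 1: 262.9 K = -10.250 °C.
station 3: 18.0 °F = -7.778 °C.
Spread: (-7.778) − (-10.250) = 2.472 °C.

2.47 °C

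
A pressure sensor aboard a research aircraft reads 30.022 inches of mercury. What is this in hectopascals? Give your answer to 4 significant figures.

1 inHg = 33.8639 hPa, so 30.022 × 33.8639 = 1017 hPa.

1017 hPa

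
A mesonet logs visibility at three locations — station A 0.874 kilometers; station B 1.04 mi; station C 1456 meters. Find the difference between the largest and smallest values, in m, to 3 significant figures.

800 m

station A: 0.874 km = 874.00 m.
station B: 1.04 SM = 1673.72 m.
Spread: 1673.72 − 874.00 = 800 m.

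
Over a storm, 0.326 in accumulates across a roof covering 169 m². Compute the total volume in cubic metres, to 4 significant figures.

Depth: 0.326 in × 25.4 = 8.2804 mm.
1 mm over 1 m² is 1 L, so volume = 8.2804 × 169 = 1399.3876 L = 1.399 m³.

1.399 cubic metres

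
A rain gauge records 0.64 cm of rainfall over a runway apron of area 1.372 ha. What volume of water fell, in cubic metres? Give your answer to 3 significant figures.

87.8 cubic metres

Depth: 0.64 cm × 10 = 6.4 mm.
Area: 1.372 ha = 13720 m².
1 mm over 1 m² is 1 L, so volume = 6.4 × 13720 = 87808 L = 87.8 m³.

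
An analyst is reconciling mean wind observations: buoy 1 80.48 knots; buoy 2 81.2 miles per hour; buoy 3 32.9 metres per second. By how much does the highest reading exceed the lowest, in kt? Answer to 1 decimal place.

16.5 kt

buoy 2: 81.2 mph = 70.561 kt.
buoy 3: 32.9 m/s = 63.952 kt.
Spread: 80.480 − 63.952 = 16.5 kt.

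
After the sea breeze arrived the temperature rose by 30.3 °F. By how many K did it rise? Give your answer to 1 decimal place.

Converting a difference, only the 9/5 scale factor applies: ΔK = 30.3 × 0.5556 = 16.8 K.

16.8 K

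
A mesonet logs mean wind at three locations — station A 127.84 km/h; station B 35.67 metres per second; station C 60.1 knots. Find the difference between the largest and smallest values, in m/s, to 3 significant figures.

4.75 m/s

station A: 127.84 km/h = 35.5111 m/s.
station C: 60.1 kt = 30.9181 m/s.
Spread: 35.6700 − 30.9181 = 4.75 m/s.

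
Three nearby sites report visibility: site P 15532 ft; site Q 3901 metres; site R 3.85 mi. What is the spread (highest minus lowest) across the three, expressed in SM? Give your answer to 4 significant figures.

1.426 SM

site P: 15532 ft = 2.94167 SM.
site Q: 3901 m = 2.42397 SM.
Spread: 3.85000 − 2.42397 = 1.426 SM.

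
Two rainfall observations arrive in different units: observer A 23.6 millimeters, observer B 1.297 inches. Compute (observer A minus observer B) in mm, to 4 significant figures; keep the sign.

-9.344 mm

observer B: 1.297 in = 32.94380 mm.
Difference: 23.60000 − 32.94380 = -9.344 mm.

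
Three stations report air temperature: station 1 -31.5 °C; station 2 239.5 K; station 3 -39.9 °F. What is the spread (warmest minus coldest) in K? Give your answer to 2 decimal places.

8.44 K

station 2: 239.5 K = -33.650 °C.
station 3: -39.9 °F = -39.944 °C.
Spread: (-31.500) − (-39.944) = 8.444 °C.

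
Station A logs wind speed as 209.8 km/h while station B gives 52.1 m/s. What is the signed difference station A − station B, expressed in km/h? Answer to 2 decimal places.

station B: 52.1 m/s = 187.5600 km/h.
Difference: 209.8000 − 187.5600 = 22.24 km/h.

22.24 km/h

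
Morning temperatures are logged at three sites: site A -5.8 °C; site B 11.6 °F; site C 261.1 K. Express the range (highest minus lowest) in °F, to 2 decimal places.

11.25 °F

site B: 11.6 °F = -11.333 °C.
site C: 261.1 K = -12.050 °C.
Spread: (-5.800) − (-12.050) = 6.250 °C = 11.25 °F.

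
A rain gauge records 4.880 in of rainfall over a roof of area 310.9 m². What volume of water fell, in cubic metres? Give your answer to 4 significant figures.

38.54 cubic metres

Depth: 4.880 in × 25.4 = 123.952 mm.
1 mm over 1 m² is 1 L, so volume = 123.952 × 310.9 = 38536.677 L = 38.54 m³.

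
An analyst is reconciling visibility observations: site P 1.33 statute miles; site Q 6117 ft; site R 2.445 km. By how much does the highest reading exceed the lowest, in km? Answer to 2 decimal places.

site P: 1.33 SM = 2.1404 km.
site Q: 6117 ft = 1.8645 km.
Spread: 2.4450 − 1.8645 = 0.58 km.

0.58 km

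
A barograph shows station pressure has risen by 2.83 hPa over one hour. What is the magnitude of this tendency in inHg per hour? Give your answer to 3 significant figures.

0.0836 inHg per hour

2.83 hPa / 1 h × 0.02953 inHg/hPa = 0.0836 inHg/h.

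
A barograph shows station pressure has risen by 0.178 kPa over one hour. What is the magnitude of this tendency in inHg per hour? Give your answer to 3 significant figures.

0.178 kPa / 1 h × 0.2953 inHg/kPa = 0.0526 inHg/h.

0.0526 inHg per hour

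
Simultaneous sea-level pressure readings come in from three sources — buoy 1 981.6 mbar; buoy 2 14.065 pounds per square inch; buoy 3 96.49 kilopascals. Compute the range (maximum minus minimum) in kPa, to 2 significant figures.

1.7 kPa

buoy 1: 981.6 mb = 98.160 kPa.
buoy 2: 14.065 psi = 96.975 kPa.
Spread: 98.160 − 96.490 = 1.7 kPa.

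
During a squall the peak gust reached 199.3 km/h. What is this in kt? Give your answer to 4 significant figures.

1 km/h = 0.539957 kt, so 199.3 × 0.539957 = 107.6 kt.

107.6 kt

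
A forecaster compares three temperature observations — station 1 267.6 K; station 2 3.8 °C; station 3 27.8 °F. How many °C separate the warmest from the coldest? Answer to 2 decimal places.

9.35 °C

station 1: 267.6 K = -5.550 °C.
station 3: 27.8 °F = -2.333 °C.
Spread: 3.800 − (-5.550) = 9.350 °C.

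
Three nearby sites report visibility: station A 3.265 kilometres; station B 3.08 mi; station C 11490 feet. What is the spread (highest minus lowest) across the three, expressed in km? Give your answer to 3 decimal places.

1.692 km

station B: 3.08 SM = 4.95678 km.
station C: 11490 ft = 3.50215 km.
Spread: 4.95678 − 3.26500 = 1.692 km.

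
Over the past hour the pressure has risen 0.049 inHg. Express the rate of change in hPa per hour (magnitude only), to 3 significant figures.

1.66 hPa per hour

0.049 inHg / 1 h × 33.8639 hPa/inHg = 1.66 hPa/h.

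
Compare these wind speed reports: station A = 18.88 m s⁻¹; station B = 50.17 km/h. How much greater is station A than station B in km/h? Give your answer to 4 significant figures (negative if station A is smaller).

station A: 18.88 m/s = 67.9680 km/h.
Difference: 67.9680 − 50.1700 = 17.80 km/h.

17.80 km/h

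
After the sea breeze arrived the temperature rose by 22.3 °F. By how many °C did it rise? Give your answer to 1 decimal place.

12.4 °C

For a temperature change the 32° offset cancels: Δ°C = 22.3 × 0.5556 = 12.4 °C.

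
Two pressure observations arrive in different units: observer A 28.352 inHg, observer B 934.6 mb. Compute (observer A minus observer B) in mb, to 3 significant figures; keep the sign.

25.5 mb

observer A: 28.352 inHg = 960.109 mb.
Difference: 960.109 − 934.600 = 25.5 mb.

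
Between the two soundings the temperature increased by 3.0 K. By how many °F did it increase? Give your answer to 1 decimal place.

5.4 °F

Converting a difference, only the 9/5 scale factor applies: Δ°F = 3.0 × 1.8 = 5.4 °F.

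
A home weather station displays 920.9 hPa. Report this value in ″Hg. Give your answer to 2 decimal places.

27.19 inHg

1 hPa = 0.02953 inHg, so 920.9 × 0.02953 = 27.19 inHg.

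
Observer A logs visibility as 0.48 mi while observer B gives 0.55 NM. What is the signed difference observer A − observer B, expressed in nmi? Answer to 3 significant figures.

observer A: 0.48 SM = 0.41711 nmi.
Difference: 0.41711 − 0.55000 = -0.133 nmi.

-0.133 nmi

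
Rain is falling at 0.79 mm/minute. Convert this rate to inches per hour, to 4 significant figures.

0.79 mm/minute × 0.0393701 in/mm × 60 minute/hour = 1.866 in/hour.

1.866 in/hour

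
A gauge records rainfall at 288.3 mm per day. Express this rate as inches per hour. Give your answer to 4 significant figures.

0.4729 in/hour

288.3 mm/day × 0.0393701 in/mm × 0.0416667 day/hour = 0.4729 in/hour.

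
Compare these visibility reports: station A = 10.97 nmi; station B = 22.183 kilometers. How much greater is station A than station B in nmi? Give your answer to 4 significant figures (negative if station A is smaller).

-1.008 nmi

station B: 22.183 km = 11.97786 nmi.
Difference: 10.97000 − 11.97786 = -1.008 nmi.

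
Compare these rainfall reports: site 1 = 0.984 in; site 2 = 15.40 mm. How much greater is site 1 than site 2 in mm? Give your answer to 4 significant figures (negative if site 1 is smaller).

site 1: 0.984 in = 24.99360 mm.
Difference: 24.99360 − 15.40000 = 9.594 mm.

9.594 mm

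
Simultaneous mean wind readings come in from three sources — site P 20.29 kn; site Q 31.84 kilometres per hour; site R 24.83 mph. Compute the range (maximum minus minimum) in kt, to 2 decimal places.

site Q: 31.84 km/h = 17.1922 kt.
site R: 24.83 mph = 21.5767 kt.
Spread: 21.5767 − 17.1922 = 4.38 kt.

4.38 kt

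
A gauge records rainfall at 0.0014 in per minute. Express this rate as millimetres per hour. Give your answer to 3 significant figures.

2.13 mm/hour

0.0014 in/minute × 25.4 mm/in × 60 minute/hour = 2.13 mm/hour.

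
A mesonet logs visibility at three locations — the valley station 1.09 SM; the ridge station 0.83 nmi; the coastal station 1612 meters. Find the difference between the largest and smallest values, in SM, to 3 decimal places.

0.135 SM

the ridge station: 0.83 nmi = 0.95515 SM.
the coastal station: 1612 m = 1.00165 SM.
Spread: 1.09000 − 0.95515 = 0.135 SM.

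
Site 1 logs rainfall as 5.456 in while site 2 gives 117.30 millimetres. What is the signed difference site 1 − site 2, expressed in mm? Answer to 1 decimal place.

site 1: 5.456 in = 138.582 mm.
Difference: 138.582 − 117.300 = 21.3 mm.

21.3 mm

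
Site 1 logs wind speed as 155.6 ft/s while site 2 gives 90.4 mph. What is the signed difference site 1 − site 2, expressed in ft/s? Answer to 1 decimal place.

23.0 ft/s

site 2: 90.4 mph = 132.587 ft/s.
Difference: 155.600 − 132.587 = 23.0 ft/s.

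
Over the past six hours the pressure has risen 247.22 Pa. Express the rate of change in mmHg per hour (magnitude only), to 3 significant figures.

0.309 mmHg per hour

247.22 Pa / 6 h × 0.00750062 mmHg/Pa = 0.309 mmHg/h.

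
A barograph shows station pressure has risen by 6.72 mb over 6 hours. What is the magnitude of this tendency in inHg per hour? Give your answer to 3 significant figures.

0.0331 inHg per hour

6.72 mb / 6 h × 0.02953 inHg/mb = 0.0331 inHg/h.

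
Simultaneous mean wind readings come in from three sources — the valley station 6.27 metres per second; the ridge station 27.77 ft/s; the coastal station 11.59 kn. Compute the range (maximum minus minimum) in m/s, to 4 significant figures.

the ridge station: 27.77 ft/s = 8.46430 m/s.
the coastal station: 11.59 kt = 5.96241 m/s.
Spread: 8.46430 − 5.96241 = 2.502 m/s.

2.502 m/s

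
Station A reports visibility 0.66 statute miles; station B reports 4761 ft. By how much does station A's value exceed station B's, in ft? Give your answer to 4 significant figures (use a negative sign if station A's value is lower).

station A: 0.66 SM = 3484.80 ft.
Difference: 3484.80 − 4761.00 = -1276 ft.

-1276 ft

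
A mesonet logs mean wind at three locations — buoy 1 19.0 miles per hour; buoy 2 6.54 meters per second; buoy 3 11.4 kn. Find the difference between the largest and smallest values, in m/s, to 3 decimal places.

2.629 m/s

buoy 1: 19.0 mph = 8.49376 m/s.
buoy 3: 11.4 kt = 5.86467 m/s.
Spread: 8.49376 − 5.86467 = 2.629 m/s.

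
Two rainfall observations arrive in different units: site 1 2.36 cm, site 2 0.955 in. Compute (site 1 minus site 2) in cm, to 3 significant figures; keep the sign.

site 2: 0.955 in = 2.425700 cm.
Difference: 2.360000 − 2.425700 = -0.0657 cm.

-0.0657 cm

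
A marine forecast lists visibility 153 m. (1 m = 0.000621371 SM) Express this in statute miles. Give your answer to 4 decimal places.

0.0951 SM

1 m = 0.000621371 SM, so 153 × 0.000621371 = 0.0951 SM.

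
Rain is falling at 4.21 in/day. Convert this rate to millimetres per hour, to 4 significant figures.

4.21 in/day × 25.4 mm/in × 0.0416667 day/hour = 4.456 mm/hour.

4.456 mm/hour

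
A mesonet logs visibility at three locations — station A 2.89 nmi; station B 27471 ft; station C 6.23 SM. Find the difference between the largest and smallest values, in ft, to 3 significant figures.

15300 ft

station A: 2.89 nmi = 17559.97 ft.
station C: 6.23 SM = 32894.40 ft.
Spread: 32894.40 − 17559.97 = 15300 ft.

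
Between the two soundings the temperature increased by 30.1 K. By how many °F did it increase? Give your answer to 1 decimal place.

A change of 1 °C equals a change of 1.8 °F: Δ°F = 30.1 × 1.8 = 54.2 °F.

54.2 °F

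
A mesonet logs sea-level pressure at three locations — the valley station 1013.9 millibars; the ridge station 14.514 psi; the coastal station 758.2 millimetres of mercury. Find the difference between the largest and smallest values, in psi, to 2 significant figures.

0.19 psi

the valley station: 1013.9 mb = 14.7054 psi.
the coastal station: 758.2 mmHg = 14.6611 psi.
Spread: 14.7054 − 14.5140 = 0.19 psi.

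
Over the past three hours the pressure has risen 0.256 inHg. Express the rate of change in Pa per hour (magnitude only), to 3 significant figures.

0.256 inHg / 3 h × 3386.39 Pa/inHg = 289 Pa/h.

289 Pa per hour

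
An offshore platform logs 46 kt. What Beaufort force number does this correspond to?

46 kt lies in the Beaufort 9 band (strong gale, 41–47 kt).

Beaufort force 9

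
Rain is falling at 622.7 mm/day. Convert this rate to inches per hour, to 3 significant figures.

1.02 in/hour

622.7 mm/day × 0.0393701 in/mm × 0.0416667 day/hour = 1.02 in/hour.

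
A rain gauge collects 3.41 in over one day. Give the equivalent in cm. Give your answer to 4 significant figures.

1 in = 2.54 cm, so 3.41 × 2.54 = 8.661 cm.

8.661 cm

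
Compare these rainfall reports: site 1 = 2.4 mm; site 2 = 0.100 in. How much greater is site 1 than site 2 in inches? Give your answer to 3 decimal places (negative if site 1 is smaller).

-0.006 in

site 1: 2.4 mm = 0.09449 in.
Difference: 0.09449 − 0.10000 = -0.006 in.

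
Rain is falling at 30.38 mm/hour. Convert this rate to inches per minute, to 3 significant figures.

30.38 mm/hour × 0.0393701 in/mm × 0.0166667 hour/minute = 0.0199 in/minute.

0.0199 in/minute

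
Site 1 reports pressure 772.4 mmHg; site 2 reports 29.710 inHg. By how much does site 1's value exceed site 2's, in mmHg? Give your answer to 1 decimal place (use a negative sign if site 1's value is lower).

site 2: 29.710 inHg = 754.634 mmHg.
Difference: 772.400 − 754.634 = 17.8 mmHg.

17.8 mmHg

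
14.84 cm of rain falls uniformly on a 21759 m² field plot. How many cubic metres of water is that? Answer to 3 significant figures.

3230 cubic metres

Depth: 14.84 cm × 10 = 148.4 mm.
1 mm over 1 m² is 1 L, so volume = 148.4 × 21759 = 3229035.6 L = 3230 m³.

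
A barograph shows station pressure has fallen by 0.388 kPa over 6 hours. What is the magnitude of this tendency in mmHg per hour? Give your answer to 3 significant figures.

0.388 kPa / 6 h × 7.50062 mmHg/kPa = 0.485 mmHg/h.

0.485 mmHg per hour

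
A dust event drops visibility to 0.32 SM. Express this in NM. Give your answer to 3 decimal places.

0.278 nmi

1 SM = 0.868976 nmi, so 0.32 × 0.868976 = 0.278 nmi.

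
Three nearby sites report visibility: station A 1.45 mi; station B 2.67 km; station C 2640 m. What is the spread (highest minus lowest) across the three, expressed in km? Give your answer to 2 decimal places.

0.34 km

station A: 1.45 SM = 2.3335 km.
station C: 2640 m = 2.6400 km.
Spread: 2.6700 − 2.3335 = 0.34 km.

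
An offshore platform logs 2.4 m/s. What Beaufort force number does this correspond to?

2.4 m/s lies in the Beaufort 2 band (light breeze, 1.6–3.3 m/s).

Beaufort force 2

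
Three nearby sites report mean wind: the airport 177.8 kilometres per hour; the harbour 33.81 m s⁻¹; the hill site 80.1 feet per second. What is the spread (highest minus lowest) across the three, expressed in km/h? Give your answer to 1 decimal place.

89.9 km/h

the harbour: 33.81 m/s = 121.716 km/h.
the hill site: 80.1 ft/s = 87.892 km/h.
Spread: 177.800 − 87.892 = 89.9 km/h.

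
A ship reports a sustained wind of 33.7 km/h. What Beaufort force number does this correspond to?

Beaufort force 5

33.7 km/h = 9.4 m/s, which is Beaufort 5 (fresh breeze, 8.0–10.7 m/s).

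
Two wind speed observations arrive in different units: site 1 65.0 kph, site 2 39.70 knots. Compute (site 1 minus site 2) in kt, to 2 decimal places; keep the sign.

site 1: 65.0 km/h = 35.0972 kt.
Difference: 35.0972 − 39.7000 = -4.60 kt.

-4.60 kt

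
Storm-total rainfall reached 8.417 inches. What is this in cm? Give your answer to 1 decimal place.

1 in = 2.54 cm, so 8.417 × 2.54 = 21.4 cm.

21.4 cm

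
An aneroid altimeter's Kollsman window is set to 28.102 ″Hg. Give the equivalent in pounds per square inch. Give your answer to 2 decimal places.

13.80 psi

1 inHg = 0.491154 psi, so 28.102 × 0.491154 = 13.80 psi.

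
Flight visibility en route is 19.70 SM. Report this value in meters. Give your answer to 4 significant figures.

1 SM = 1609.34 m, so 19.70 × 1609.34 = 31700 m.

31700 m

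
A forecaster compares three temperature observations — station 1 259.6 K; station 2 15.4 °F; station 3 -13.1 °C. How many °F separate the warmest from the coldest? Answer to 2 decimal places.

station 1: 259.6 K = -13.550 °C.
station 2: 15.4 °F = -9.222 °C.
Spread: (-9.222) − (-13.550) = 4.328 °C = 7.79 °F.

7.79 °F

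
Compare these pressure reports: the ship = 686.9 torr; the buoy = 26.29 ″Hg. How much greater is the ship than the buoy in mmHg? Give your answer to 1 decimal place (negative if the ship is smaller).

19.1 mmHg

the buoy: 26.29 inHg = 667.766 mmHg.
Difference: 686.900 − 667.766 = 19.1 mmHg.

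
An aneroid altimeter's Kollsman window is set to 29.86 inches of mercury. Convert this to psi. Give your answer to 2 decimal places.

1 inHg = 0.491154 psi, so 29.86 × 0.491154 = 14.67 psi.

14.67 psi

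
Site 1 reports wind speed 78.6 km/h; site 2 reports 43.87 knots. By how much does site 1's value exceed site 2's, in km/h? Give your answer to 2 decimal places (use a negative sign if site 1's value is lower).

site 2: 43.87 kt = 81.2472 km/h.
Difference: 78.6000 − 81.2472 = -2.65 km/h.

-2.65 km/h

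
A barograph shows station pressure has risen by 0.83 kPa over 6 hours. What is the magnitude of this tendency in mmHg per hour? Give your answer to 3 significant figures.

0.83 kPa / 6 h × 7.50062 mmHg/kPa = 1.04 mmHg/h.

1.04 mmHg per hour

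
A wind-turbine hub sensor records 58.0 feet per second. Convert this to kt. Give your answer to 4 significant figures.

1 ft/s = 0.592484 kt, so 58.0 × 0.592484 = 34.36 kt.

34.36 kt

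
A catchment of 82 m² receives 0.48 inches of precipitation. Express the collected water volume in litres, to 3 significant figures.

Depth: 0.48 in × 25.4 = 12.192 mm.
1 mm over 1 m² is 1 L, so volume = 12.192 × 82 = 999.744 L ≈ 1000 L.

1000 litres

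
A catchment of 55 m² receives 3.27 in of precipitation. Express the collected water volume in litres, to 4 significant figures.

Depth: 3.27 in × 25.4 = 83.058 mm.
1 mm over 1 m² is 1 L, so volume = 83.058 × 55 = 4568.19 L ≈ 4568 L.

4568 litres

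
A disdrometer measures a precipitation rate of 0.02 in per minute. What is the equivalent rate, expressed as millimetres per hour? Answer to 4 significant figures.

0.02 in/minute × 25.4 mm/in × 60 minute/hour = 30.48 mm/hour.

30.48 mm/hour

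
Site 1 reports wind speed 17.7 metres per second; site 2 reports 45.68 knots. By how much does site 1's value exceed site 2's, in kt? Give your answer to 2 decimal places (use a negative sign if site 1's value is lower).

-11.27 kt

site 1: 17.7 m/s = 34.4060 kt.
Difference: 34.4060 − 45.6800 = -11.27 kt.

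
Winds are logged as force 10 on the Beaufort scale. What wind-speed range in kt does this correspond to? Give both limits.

48 to 55 kt

Beaufort 10 (storm) spans 48–55 knots.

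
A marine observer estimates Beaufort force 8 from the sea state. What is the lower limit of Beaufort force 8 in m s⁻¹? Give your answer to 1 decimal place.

17.2 m/s

Beaufort 8 (gale) spans 17.2–20.7 m/s.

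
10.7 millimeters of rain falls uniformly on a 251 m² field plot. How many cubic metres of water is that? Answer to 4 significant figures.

1 mm over 1 m² is 1 L, so volume = 10.7 × 251 = 2685.7 L = 2.686 m³.

2.686 cubic metres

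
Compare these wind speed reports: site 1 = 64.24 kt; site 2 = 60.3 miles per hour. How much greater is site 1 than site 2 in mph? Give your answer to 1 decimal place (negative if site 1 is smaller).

13.6 mph

site 1: 64.24 kt = 73.926 mph.
Difference: 73.926 − 60.300 = 13.6 mph.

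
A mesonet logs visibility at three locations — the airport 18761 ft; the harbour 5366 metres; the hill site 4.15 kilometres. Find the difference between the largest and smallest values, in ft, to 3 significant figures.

the harbour: 5366 m = 17604.99 ft.
the hill site: 4.15 km = 13615.49 ft.
Spread: 18761.00 − 13615.49 = 5150 ft.

5150 ft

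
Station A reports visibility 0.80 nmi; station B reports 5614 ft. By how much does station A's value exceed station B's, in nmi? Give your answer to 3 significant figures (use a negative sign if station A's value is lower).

-0.124 nmi

station B: 5614 ft = 0.92395 nmi.
Difference: 0.80000 − 0.92395 = -0.124 nmi.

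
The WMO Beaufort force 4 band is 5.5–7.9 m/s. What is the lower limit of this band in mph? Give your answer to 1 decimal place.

5.5–7.9 m/s × 2.237 = 12.3–17.7 mph.

12.3 mph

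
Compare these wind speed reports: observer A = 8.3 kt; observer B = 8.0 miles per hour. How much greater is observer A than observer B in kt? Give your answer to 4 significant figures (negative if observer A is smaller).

1.348 kt

observer B: 8.0 mph = 6.95181 kt.
Difference: 8.30000 − 6.95181 = 1.348 kt.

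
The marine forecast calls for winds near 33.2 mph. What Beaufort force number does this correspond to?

33.2 mph = 14.8 m/s, which is Beaufort 7 (near gale, 13.9–17.1 m/s).

Beaufort force 7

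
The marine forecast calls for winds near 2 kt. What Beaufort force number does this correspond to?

2 kt lies in the Beaufort 1 band (light air, 1–3 kt).

Beaufort force 1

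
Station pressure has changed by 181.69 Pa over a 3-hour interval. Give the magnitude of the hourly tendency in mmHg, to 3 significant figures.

181.69 Pa / 3 h × 0.00750062 mmHg/Pa = 0.454 mmHg/h.

0.454 mmHg per hour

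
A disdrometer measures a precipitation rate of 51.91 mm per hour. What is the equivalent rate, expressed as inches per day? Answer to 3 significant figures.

49.0 in/day

51.91 mm/hour × 0.0393701 in/mm × 24 hour/day = 49.0 in/day.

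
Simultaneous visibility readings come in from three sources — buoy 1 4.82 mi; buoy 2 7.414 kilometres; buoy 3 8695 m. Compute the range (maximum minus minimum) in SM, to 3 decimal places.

buoy 2: 7.414 km = 4.60685 SM.
buoy 3: 8695 m = 5.40282 SM.
Spread: 5.40282 − 4.60685 = 0.796 SM.

0.796 SM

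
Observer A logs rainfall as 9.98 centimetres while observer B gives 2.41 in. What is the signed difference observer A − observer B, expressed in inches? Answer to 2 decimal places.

observer A: 9.98 cm = 3.9291 in.
Difference: 3.9291 − 2.4100 = 1.52 in.

1.52 in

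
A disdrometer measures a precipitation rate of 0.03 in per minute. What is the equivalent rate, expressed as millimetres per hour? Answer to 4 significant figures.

45.72 mm/hour

0.03 in/minute × 25.4 mm/in × 60 minute/hour = 45.72 mm/hour.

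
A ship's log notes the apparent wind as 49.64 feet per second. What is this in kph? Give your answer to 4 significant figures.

54.47 km/h

1 ft/s = 1.09728 km/h, so 49.64 × 1.09728 = 54.47 km/h.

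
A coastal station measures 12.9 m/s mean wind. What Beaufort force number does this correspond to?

Beaufort force 6

12.9 m/s lies in the Beaufort 6 band (strong breeze, 10.8–13.8 m/s).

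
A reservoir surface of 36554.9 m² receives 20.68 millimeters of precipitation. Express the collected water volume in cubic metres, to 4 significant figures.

756.0 cubic metres

1 mm over 1 m² is 1 L, so volume = 20.68 × 36554.9 = 755955.33 L = 756.0 m³.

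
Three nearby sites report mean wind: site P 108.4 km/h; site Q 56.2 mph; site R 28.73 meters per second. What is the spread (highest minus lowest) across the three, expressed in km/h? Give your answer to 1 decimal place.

18.0 km/h

site Q: 56.2 mph = 90.445 km/h.
site R: 28.73 m/s = 103.428 km/h.
Spread: 108.400 − 90.445 = 18.0 km/h.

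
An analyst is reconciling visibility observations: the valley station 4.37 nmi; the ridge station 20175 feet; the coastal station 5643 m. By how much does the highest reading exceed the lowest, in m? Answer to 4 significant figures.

the valley station: 4.37 nmi = 8093.24 m.
the ridge station: 20175 ft = 6149.34 m.
Spread: 8093.24 − 5643.00 = 2450 m.

2450 m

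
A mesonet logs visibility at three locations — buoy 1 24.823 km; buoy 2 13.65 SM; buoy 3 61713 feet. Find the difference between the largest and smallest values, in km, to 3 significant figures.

6.01 km

buoy 2: 13.65 SM = 21.9675 km.
buoy 3: 61713 ft = 18.8101 km.
Spread: 24.8230 − 18.8101 = 6.01 km.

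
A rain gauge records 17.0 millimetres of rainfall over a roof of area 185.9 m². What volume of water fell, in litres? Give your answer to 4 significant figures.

1 mm over 1 m² is 1 L, so volume = 17 × 185.9 = 3160.3 L ≈ 3160 L.

3160 litres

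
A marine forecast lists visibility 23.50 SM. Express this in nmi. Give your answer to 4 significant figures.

20.42 nmi

1 SM = 0.868976 nmi, so 23.50 × 0.868976 = 20.42 nmi.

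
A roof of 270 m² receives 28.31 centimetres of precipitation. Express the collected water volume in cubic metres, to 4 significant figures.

76.44 cubic metres

Depth: 28.31 cm × 10 = 283.1 mm.
1 mm over 1 m² is 1 L, so volume = 283.1 × 270 = 76437 L = 76.44 m³.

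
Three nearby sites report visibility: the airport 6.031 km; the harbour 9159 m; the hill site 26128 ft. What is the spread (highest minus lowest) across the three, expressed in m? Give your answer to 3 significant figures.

the airport: 6.031 km = 6031.00 m.
the hill site: 26128 ft = 7963.81 m.
Spread: 9159.00 − 6031.00 = 3130 m.

3130 m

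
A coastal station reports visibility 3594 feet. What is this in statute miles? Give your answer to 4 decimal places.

0.6807 SM

1 ft = 0.000189394 SM, so 3594 × 0.000189394 = 0.6807 SM.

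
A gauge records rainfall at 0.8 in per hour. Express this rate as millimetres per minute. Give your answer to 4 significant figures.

0.3387 mm/minute

0.8 in/hour × 25.4 mm/in × 0.0166667 hour/minute = 0.3387 mm/minute.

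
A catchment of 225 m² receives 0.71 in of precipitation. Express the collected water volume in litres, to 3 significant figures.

Depth: 0.71 in × 25.4 = 18.034 mm.
1 mm over 1 m² is 1 L, so volume = 18.034 × 225 = 4057.65 L ≈ 4060 L.

4060 litres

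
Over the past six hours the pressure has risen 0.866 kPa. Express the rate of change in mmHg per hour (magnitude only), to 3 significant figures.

1.08 mmHg per hour

0.866 kPa / 6 h × 7.50062 mmHg/kPa = 1.08 mmHg/h.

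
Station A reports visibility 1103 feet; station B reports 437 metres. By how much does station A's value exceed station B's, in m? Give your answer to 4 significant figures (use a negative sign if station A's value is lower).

station A: 1103 ft = 336.194 m.
Difference: 336.194 − 437.000 = -100.8 m.

-100.8 m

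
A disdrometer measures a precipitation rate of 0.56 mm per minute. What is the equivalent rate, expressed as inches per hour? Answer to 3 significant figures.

0.56 mm/minute × 0.0393701 in/mm × 60 minute/hour = 1.32 in/hour.

1.32 in/hour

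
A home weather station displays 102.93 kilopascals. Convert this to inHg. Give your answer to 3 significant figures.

30.4 inHg

1 kPa = 0.2953 inHg, so 102.93 × 0.2953 = 30.4 inHg.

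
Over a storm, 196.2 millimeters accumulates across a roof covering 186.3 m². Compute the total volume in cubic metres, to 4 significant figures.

1 mm over 1 m² is 1 L, so volume = 196.2 × 186.3 = 36552.06 L = 36.55 m³.

36.55 cubic metres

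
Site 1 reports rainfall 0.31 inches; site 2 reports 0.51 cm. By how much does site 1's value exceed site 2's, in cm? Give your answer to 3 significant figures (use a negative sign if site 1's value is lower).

0.277 cm

site 1: 0.31 in = 0.78740 cm.
Difference: 0.78740 − 0.51000 = 0.277 cm.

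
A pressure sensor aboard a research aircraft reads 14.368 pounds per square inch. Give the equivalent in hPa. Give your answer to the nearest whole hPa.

1 psi = 68.9476 hPa, so 14.368 × 68.9476 = 991 hPa.

991 hPa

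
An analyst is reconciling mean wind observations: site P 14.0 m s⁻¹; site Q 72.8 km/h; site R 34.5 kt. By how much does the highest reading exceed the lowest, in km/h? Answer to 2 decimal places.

site P: 14.0 m/s = 50.4000 km/h.
site R: 34.5 kt = 63.8940 km/h.
Spread: 72.8000 − 50.4000 = 22.40 km/h.

22.40 km/h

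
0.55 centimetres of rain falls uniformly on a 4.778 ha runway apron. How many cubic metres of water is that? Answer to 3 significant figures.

Depth: 0.55 cm × 10 = 5.5 mm.
Area: 4.778 ha = 47780 m².
1 mm over 1 m² is 1 L, so volume = 5.5 × 47780 = 262790 L = 263 m³.

263 cubic metres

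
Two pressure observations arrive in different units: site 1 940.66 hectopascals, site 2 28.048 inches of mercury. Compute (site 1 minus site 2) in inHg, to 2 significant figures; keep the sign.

site 1: 940.66 hPa = 27.7777 inHg.
Difference: 27.7777 − 28.0480 = -0.27 inHg.

-0.27 inHg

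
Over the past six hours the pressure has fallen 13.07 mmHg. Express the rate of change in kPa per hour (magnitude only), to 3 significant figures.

13.07 mmHg / 6 h × 0.133322 kPa/mmHg = 0.290 kPa/h.

0.290 kPa per hour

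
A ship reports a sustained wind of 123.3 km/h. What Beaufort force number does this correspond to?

Beaufort force 12

123.3 km/h = 34.2 m/s, which is Beaufort 12 (hurricane force, ≥32.7 m/s).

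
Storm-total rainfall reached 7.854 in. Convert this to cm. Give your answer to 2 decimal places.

1 in = 2.54 cm, so 7.854 × 2.54 = 19.95 cm.

19.95 cm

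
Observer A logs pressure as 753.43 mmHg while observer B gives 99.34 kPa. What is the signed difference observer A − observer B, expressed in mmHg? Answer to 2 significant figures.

8.3 mmHg

observer B: 99.34 kPa = 745.111 mmHg.
Difference: 753.430 − 745.111 = 8.3 mmHg.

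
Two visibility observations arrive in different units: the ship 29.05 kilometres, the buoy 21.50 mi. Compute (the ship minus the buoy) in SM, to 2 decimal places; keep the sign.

the ship: 29.05 km = 18.0508 SM.
Difference: 18.0508 − 21.5000 = -3.45 SM.

-3.45 SM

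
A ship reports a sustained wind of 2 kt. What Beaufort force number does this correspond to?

Beaufort force 1

2 kt lies in the Beaufort 1 band (light air, 1–3 kt).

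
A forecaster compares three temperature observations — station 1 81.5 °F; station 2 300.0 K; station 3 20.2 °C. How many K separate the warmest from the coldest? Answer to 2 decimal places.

7.30 K

station 1: 81.5 °F = 27.500 °C.
station 2: 300.0 K = 26.850 °C.
Spread: 27.500 − 20.200 = 7.300 °C.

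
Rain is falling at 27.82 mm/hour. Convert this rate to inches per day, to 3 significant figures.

26.3 in/day

27.82 mm/hour × 0.0393701 in/mm × 24 hour/day = 26.3 in/day.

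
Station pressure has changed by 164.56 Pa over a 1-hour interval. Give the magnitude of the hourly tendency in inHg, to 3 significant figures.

164.56 Pa / 1 h × 0.0002953 inHg/Pa = 0.0486 inHg/h.

0.0486 inHg per hour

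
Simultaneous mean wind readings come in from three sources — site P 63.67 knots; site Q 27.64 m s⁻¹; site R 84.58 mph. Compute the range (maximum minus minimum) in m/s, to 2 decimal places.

10.17 m/s

site P: 63.67 kt = 32.7547 m/s.
site R: 84.58 mph = 37.8106 m/s.
Spread: 37.8106 − 27.6400 = 10.17 m/s.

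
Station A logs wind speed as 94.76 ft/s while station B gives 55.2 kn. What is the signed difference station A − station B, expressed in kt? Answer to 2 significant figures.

0.94 kt

station A: 94.76 ft/s = 56.1438 kt.
Difference: 56.1438 − 55.2000 = 0.94 kt.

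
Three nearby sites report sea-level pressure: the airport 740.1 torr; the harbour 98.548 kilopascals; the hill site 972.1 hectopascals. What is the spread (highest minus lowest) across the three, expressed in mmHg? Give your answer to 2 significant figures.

11 mmHg

the harbour: 98.548 kPa = 739.17 mmHg.
the hill site: 972.1 hPa = 729.13 mmHg.
Spread: 740.10 − 729.13 = 11 mmHg.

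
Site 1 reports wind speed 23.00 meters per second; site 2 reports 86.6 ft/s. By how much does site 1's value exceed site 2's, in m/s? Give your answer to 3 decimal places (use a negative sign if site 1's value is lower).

site 2: 86.6 ft/s = 26.39568 m/s.
Difference: 23.00000 − 26.39568 = -3.396 m/s.

-3.396 m/s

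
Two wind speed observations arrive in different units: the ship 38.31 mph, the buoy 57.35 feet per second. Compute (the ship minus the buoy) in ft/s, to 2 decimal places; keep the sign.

the ship: 38.31 mph = 56.1880 ft/s.
Difference: 56.1880 − 57.3500 = -1.16 ft/s.

-1.16 ft/s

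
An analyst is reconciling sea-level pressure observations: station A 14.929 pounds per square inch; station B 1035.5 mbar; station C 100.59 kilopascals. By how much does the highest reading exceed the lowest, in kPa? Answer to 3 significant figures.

station A: 14.929 psi = 102.9318 kPa.
station B: 1035.5 mb = 103.5500 kPa.
Spread: 103.5500 − 100.5900 = 2.96 kPa.

2.96 kPa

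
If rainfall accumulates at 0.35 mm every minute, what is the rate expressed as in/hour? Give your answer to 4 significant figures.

0.8268 in/hour

0.35 mm/minute × 0.0393701 in/mm × 60 minute/hour = 0.8268 in/hour.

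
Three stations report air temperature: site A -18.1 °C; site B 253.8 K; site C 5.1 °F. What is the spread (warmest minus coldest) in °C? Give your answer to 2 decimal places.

4.41 °C

site B: 253.8 K = -19.350 °C.
site C: 5.1 °F = -14.944 °C.
Spread: (-14.944) − (-19.350) = 4.406 °C.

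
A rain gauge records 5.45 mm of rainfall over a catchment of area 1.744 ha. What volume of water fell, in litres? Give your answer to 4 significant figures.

95050 litres

Area: 1.744 ha = 17440 m².
1 mm over 1 m² is 1 L, so volume = 5.45 × 17440 = 95048 L ≈ 95050 L.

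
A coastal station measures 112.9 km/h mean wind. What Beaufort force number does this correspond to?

112.9 km/h = 31.4 m/s, which is Beaufort 11 (violent storm, 28.5–32.6 m/s).

Beaufort force 11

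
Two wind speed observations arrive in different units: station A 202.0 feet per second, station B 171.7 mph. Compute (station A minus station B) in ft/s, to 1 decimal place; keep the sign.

station B: 171.7 mph = 251.827 ft/s.
Difference: 202.000 − 251.827 = -49.8 ft/s.

-49.8 ft/s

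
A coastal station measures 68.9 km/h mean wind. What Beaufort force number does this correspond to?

68.9 km/h = 19.1 m/s, which is Beaufort 8 (gale, 17.2–20.7 m/s).

Beaufort force 8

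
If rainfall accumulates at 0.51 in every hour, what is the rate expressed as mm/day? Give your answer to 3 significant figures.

0.51 in/hour × 25.4 mm/in × 24 hour/day = 311 mm/day.

311 mm/day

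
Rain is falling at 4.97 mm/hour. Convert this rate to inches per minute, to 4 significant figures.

0.003261 in/minute

4.97 mm/hour × 0.0393701 in/mm × 0.0166667 hour/minute = 0.003261 in/minute.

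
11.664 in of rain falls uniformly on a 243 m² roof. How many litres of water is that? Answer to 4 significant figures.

Depth: 11.664 in × 25.4 = 296.2656 mm.
1 mm over 1 m² is 1 L, so volume = 296.2656 × 243 = 71992.541 L ≈ 71990 L.

71990 litres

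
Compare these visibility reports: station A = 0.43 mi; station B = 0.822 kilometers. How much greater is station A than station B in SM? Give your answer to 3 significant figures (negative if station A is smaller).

-0.0808 SM

station B: 0.822 km = 0.510767 SM.
Difference: 0.430000 − 0.510767 = -0.0808 SM.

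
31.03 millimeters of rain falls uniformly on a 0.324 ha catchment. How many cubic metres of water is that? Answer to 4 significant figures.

Area: 0.324 ha = 3240 m².
1 mm over 1 m² is 1 L, so volume = 31.03 × 3240 = 100537.2 L = 100.5 m³.

100.5 cubic metres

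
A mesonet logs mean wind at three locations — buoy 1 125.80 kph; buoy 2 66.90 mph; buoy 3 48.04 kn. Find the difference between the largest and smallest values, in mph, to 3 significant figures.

buoy 1: 125.80 km/h = 78.168 mph.
buoy 3: 48.04 kt = 55.283 mph.
Spread: 78.168 − 55.283 = 22.9 mph.

22.9 mph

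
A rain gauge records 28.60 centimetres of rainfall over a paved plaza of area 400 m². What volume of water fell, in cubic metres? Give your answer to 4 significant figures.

114.4 cubic metres

Depth: 28.60 cm × 10 = 286 mm.
1 mm over 1 m² is 1 L, so volume = 286 × 400 = 114400 L = 114.4 m³.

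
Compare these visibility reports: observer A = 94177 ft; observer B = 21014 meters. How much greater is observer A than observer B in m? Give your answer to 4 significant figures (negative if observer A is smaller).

observer A: 94177 ft = 28705.15 m.
Difference: 28705.15 − 21014.00 = 7691 m.

7691 m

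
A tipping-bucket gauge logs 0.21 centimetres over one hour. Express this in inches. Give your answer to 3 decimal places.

0.083 in

1 cm = 0.393701 in, so 0.21 × 0.393701 = 0.083 in.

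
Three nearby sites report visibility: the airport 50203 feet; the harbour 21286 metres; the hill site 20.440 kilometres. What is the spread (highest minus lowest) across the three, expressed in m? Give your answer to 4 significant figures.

the airport: 50203 ft = 15301.87 m.
the hill site: 20.440 km = 20440.00 m.
Spread: 21286.00 − 15301.87 = 5984 m.

5984 m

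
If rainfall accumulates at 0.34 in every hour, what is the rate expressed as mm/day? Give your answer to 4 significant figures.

207.3 mm/day

0.34 in/hour × 25.4 mm/in × 24 hour/day = 207.3 mm/day.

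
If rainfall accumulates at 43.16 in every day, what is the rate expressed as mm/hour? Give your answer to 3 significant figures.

43.16 in/day × 25.4 mm/in × 0.0416667 day/hour = 45.7 mm/hour.

45.7 mm/hour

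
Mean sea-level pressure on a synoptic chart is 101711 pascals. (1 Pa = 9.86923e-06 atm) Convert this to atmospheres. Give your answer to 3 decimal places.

1.004 atm

1 Pa = 9.86923e-06 atm, so 101711 × 9.86923e-06 = 1.004 atm.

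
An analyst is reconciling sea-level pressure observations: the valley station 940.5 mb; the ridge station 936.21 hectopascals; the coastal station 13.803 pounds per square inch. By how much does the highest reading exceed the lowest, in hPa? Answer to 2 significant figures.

15 hPa

the valley station: 940.5 mb = 940.50 hPa.
the coastal station: 13.803 psi = 951.68 hPa.
Spread: 951.68 − 936.21 = 15 hPa.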